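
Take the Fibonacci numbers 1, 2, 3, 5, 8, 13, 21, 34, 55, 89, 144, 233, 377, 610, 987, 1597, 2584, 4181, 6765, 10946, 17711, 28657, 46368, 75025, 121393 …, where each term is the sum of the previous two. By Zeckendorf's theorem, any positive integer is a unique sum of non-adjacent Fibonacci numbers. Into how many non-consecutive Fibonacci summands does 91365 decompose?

Greedy algorithm:
91365 − 75025 = 16340
16340 − 10946 = 5394
5394 − 4181 = 1213
1213 − 987 = 226
226 − 144 = 82
82 − 55 = 27
27 − 21 = 6
6 − 5 = 1
1 − 1 = 0
91365 = 75025 + 10946 + 4181 + 987 + 144 + 55 + 21 + 5 + 1, which has 9 terms.

9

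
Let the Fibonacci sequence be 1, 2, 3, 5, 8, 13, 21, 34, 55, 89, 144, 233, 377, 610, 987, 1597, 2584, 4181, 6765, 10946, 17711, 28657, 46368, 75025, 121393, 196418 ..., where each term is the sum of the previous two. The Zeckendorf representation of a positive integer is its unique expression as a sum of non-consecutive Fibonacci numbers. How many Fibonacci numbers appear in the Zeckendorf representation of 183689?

8

Greedy algorithm:
183689 − 121393 = 62296
62296 − 46368 = 15928
15928 − 10946 = 4982
4982 − 4181 = 801
801 − 610 = 191
191 − 144 = 47
47 − 34 = 13
13 − 13 = 0
183689 = 121393 + 46368 + 10946 + 4181 + 610 + 144 + 34 + 13, which has 8 terms.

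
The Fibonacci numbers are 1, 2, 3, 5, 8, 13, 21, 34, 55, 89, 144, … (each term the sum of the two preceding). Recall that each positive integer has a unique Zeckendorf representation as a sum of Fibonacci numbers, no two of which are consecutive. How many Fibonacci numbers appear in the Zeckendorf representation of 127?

4

subtract 89 from 127: 38 remains
subtract 34 from 38: 4 remains
subtract 3 from 4: 1 remains
subtract 1 from 1: 0 remains
127 = 89 + 34 + 3 + 1, which has 4 terms.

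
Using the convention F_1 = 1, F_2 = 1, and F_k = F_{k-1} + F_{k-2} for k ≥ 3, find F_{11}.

89

Iterating the recurrence up to F_{6} = 8 and F_{5} = 5:
F_{7} = F_{6} + F_{5} = 8 + 5 = 13
F_{8} = F_{7} + F_{6} = 13 + 8 = 21
F_{9} = F_{8} + F_{7} = 21 + 13 = 34
F_{10} = F_{9} + F_{8} = 34 + 21 = 55
F_{11} = F_{10} + F_{9} = 55 + 34 = 89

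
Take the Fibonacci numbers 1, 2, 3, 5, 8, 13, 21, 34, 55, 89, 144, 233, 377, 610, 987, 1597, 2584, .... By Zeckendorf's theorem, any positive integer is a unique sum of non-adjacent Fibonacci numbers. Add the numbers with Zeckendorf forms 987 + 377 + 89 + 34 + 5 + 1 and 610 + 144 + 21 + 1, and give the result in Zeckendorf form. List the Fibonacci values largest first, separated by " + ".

1597 + 610 + 55 + 5 + 2

The two numbers are 1493 and 776, so their sum is 2269.
Greedy algorithm:
subtract 1597 from 2269: 672 remains
subtract 610 from 672: 62 remains
subtract 55 from 62: 7 remains
subtract 5 from 7: 2 remains
subtract 2 from 2: 0 remains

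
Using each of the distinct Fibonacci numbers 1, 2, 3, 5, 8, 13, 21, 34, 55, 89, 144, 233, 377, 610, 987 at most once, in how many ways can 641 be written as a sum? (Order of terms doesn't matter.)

Starting from the Zeckendorf form and repeatedly splitting a term F_k into F_{k−1} + F_{k−2} (when neither is already used) reaches every representation.
641 = 610+21+8+2 = 610+21+5+3+2 = 377+233+21+8+2 = … (9 more), for 12 in all.

12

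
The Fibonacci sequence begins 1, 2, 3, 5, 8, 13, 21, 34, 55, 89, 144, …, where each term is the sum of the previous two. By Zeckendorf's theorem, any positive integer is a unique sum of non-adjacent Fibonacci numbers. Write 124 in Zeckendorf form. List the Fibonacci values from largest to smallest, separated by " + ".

89 + 34 + 1

Greedy algorithm:
take 89 (≤ 124); 124 − 89 = 35
take 34 (≤ 35); 35 − 34 = 1
take 1 (≤ 1); 1 − 1 = 0
So 124 = 89 + 34 + 1, with no two terms consecutive in the sequence.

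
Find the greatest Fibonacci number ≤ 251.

233 ≤ 251 < 377, so the largest Fibonacci number not exceeding 251 is 233.

233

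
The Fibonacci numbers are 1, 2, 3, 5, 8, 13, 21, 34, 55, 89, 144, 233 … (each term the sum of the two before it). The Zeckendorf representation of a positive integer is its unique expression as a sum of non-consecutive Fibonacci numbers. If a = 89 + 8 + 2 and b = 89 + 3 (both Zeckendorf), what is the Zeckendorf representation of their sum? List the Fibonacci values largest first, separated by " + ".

144 + 34 + 13

The two numbers are 99 and 92, so their sum is 191.
Greedily peel off the largest Fibonacci term at each step:
subtract 144 from 191: 47 remains
subtract 34 from 47: 13 remains
subtract 13 from 13: 0 remains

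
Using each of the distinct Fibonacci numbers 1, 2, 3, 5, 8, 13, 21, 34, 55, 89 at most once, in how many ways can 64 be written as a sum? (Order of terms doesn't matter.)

Each representation comes from the Zeckendorf form by replacing some F_k with F_{k−1} + F_{k−2} where possible.
64 = 55+8+1 = 55+5+3+1 = 34+21+8+1 = 34+21+5+3+1 = 34+13+8+5+3+1 — 5 representations.

5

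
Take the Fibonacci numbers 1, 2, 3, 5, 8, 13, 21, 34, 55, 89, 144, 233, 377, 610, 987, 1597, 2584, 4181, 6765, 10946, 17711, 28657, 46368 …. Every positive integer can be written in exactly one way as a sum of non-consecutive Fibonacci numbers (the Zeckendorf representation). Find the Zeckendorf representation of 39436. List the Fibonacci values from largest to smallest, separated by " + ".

28657 + 6765 + 2584 + 987 + 377 + 55 + 8 + 3

Greedy algorithm:
28657 ≤ 39436 < 46368, so take 28657; remainder 10779
6765 ≤ 10779 < 10946, so take 6765; remainder 4014
2584 ≤ 4014 < 4181, so take 2584; remainder 1430
987 ≤ 1430 < 1597, so take 987; remainder 443
377 ≤ 443 < 610, so take 377; remainder 66
55 ≤ 66 < 89, so take 55; remainder 11
8 ≤ 11 < 13, so take 8; remainder 3
3 ≤ 3 < 5, so take 3; remainder 0
So 39436 = 28657 + 6765 + 2584 + 987 + 377 + 55 + 8 + 3, with no two terms consecutive in the sequence.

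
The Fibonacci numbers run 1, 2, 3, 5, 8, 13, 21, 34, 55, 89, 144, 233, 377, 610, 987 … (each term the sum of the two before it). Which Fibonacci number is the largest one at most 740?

610

610 ≤ 740 < 987, so the largest Fibonacci number not exceeding 740 is 610.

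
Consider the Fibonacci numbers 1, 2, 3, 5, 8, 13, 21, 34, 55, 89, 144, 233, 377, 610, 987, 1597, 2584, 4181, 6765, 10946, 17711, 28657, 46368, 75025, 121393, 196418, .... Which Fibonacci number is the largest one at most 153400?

121393 ≤ 153400 < 196418, so the largest Fibonacci number not exceeding 153400 is 121393.

121393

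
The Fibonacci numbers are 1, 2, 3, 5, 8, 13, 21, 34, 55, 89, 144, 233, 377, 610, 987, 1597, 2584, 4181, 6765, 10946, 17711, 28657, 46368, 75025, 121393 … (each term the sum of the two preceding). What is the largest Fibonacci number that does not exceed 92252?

75025

75025 ≤ 92252 < 121393, so the largest Fibonacci number not exceeding 92252 is 75025.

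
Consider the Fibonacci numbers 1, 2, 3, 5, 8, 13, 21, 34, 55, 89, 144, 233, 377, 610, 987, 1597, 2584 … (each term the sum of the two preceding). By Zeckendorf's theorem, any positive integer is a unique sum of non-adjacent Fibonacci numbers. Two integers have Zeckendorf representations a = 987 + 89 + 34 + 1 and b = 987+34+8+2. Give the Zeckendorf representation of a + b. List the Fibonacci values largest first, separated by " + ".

The two numbers are 1111 and 1031, so their sum is 2142.
largest Fibonacci ≤ 2142 is 1597; 2142 − 1597 = 545
largest Fibonacci ≤ 545 is 377; 545 − 377 = 168
largest Fibonacci ≤ 168 is 144; 168 − 144 = 24
largest Fibonacci ≤ 24 is 21; 24 − 21 = 3
largest Fibonacci ≤ 3 is 3; 3 − 3 = 0

1597 + 377 + 144 + 21 + 3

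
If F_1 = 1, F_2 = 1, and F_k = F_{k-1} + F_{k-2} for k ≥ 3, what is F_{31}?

Iterating the recurrence up to F_{24} = 46368 and F_{23} = 28657:
F_{25} = F_{24} + F_{23} = 46368 + 28657 = 75025
F_{26} = F_{25} + F_{24} = 75025 + 46368 = 121393
F_{27} = F_{26} + F_{25} = 121393 + 75025 = 196418
F_{28} = F_{27} + F_{26} = 196418 + 121393 = 317811
F_{29} = F_{28} + F_{27} = 317811 + 196418 = 514229
F_{30} = F_{29} + F_{28} = 514229 + 317811 = 832040
F_{31} = F_{30} + F_{29} = 832040 + 514229 = 1346269

1346269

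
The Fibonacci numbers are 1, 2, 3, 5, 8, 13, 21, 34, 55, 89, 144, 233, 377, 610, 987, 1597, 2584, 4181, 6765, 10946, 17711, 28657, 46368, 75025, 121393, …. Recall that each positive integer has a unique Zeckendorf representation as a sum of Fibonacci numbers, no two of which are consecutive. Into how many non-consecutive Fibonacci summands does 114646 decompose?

75025 ≤ 114646 < 121393, so take 75025; remainder 39621
28657 ≤ 39621 < 46368, so take 28657; remainder 10964
10946 ≤ 10964 < 17711, so take 10946; remainder 18
13 ≤ 18 < 21, so take 13; remainder 5
5 ≤ 5 < 8, so take 5; remainder 0
114646 = 75025 + 28657 + 10946 + 13 + 5, which has 5 terms.

5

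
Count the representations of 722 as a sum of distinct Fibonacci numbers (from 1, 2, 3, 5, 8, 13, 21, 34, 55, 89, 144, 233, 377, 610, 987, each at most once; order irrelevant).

15

Starting from the Zeckendorf form and repeatedly splitting a term F_k into F_{k−1} + F_{k−2} (when neither is already used) reaches every representation.
722 = 610+89+21+2 = 610+89+13+8+2 = 610+55+34+21+2 = 377+233+89+21+2 = … (11 more), for 15 in all.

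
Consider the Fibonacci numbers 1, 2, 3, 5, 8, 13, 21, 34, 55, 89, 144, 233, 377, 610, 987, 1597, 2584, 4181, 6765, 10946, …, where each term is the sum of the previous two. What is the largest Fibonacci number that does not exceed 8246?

6765

6765 ≤ 8246 < 10946, so the largest Fibonacci number not exceeding 8246 is 6765.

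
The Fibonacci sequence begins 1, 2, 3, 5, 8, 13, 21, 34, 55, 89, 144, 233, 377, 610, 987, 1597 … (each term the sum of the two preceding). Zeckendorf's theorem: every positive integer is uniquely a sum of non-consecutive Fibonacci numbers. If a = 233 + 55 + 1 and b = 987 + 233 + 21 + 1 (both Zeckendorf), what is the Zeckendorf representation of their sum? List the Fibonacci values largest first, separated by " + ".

987 + 377 + 144 + 21 + 2

The two numbers are 289 and 1242, so their sum is 1531.
largest Fibonacci ≤ 1531 is 987; 1531 − 987 = 544
largest Fibonacci ≤ 544 is 377; 544 − 377 = 167
largest Fibonacci ≤ 167 is 144; 167 − 144 = 23
largest Fibonacci ≤ 23 is 21; 23 − 21 = 2
largest Fibonacci ≤ 2 is 2; 2 − 2 = 0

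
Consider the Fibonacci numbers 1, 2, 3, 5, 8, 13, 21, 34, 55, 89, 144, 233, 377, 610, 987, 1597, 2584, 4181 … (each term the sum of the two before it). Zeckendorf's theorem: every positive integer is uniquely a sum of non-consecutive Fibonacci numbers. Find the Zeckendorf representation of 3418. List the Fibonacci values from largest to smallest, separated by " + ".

3418: greatest Fibonacci not exceeding it is 2584, leaving 834
834: greatest Fibonacci not exceeding it is 610, leaving 224
224: greatest Fibonacci not exceeding it is 144, leaving 80
80: greatest Fibonacci not exceeding it is 55, leaving 25
25: greatest Fibonacci not exceeding it is 21, leaving 4
4: greatest Fibonacci not exceeding it is 3, leaving 1
1: greatest Fibonacci not exceeding it is 1, leaving 0
So 3418 = 2584 + 610 + 144 + 55 + 21 + 3 + 1, with no two terms consecutive in the sequence.

2584 + 610 + 144 + 55 + 21 + 3 + 1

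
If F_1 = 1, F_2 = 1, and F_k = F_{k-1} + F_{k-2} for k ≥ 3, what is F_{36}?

Iterating the recurrence up to F_{29} = 514229 and F_{28} = 317811:
F_{30} = F_{29} + F_{28} = 514229 + 317811 = 832040
F_{31} = F_{30} + F_{29} = 832040 + 514229 = 1346269
F_{32} = F_{31} + F_{30} = 1346269 + 832040 = 2178309
F_{33} = F_{32} + F_{31} = 2178309 + 1346269 = 3524578
F_{34} = F_{33} + F_{32} = 3524578 + 2178309 = 5702887
F_{35} = F_{34} + F_{33} = 5702887 + 3524578 = 9227465
F_{36} = F_{35} + F_{34} = 9227465 + 5702887 = 14930352

14930352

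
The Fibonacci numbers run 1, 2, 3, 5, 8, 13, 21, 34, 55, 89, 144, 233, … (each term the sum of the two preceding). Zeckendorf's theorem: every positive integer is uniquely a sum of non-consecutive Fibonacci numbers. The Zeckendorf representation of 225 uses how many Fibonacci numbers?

subtract 144 from 225: 81 remains
subtract 55 from 81: 26 remains
subtract 21 from 26: 5 remains
subtract 5 from 5: 0 remains
225 = 144 + 55 + 21 + 5, which has 4 terms.

4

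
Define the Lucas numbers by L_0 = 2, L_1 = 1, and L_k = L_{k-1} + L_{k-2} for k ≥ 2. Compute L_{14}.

Iterating the recurrence up to L_{6} = 18 and L_{5} = 11:
L_{7} = L_{6} + L_{5} = 18 + 11 = 29
L_{8} = L_{7} + L_{6} = 29 + 18 = 47
L_{9} = L_{8} + L_{7} = 47 + 29 = 76
L_{10} = L_{9} + L_{8} = 76 + 47 = 123
L_{11} = L_{10} + L_{9} = 123 + 76 = 199
L_{12} = L_{11} + L_{10} = 199 + 123 = 322
L_{13} = L_{12} + L_{11} = 322 + 199 = 521
L_{14} = L_{13} + L_{12} = 521 + 322 = 843

843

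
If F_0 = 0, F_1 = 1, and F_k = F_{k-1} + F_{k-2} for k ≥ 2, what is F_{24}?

46368

Iterating the recurrence up to F_{16} = 987 and F_{15} = 610:
F_{17} = F_{16} + F_{15} = 987 + 610 = 1597
F_{18} = F_{17} + F_{16} = 1597 + 987 = 2584
F_{19} = F_{18} + F_{17} = 2584 + 1597 = 4181
F_{20} = F_{19} + F_{18} = 4181 + 2584 = 6765
F_{21} = F_{20} + F_{19} = 6765 + 4181 = 10946
F_{22} = F_{21} + F_{20} = 10946 + 6765 = 17711
F_{23} = F_{22} + F_{21} = 17711 + 10946 = 28657
F_{24} = F_{23} + F_{22} = 28657 + 17711 = 46368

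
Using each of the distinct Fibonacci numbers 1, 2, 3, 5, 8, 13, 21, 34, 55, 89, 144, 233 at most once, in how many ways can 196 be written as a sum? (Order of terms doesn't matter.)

Starting from the Zeckendorf form and repeatedly splitting a term F_k into F_{k−1} + F_{k−2} (when neither is already used) reaches every representation.
196 = 144+34+13+5 = 144+34+13+3+2 = 89+55+34+13+5 = … (5 more), for 8 in all.

8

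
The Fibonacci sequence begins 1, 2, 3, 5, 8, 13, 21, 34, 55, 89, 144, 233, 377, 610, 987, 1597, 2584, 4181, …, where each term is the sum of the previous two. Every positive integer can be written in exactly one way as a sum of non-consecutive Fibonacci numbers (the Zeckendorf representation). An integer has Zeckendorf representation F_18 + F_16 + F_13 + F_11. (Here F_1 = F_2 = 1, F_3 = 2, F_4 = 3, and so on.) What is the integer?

F_18 + F_16 + F_13 + F_11 = 2584 + 987 + 233 + 89 = 3893.

3893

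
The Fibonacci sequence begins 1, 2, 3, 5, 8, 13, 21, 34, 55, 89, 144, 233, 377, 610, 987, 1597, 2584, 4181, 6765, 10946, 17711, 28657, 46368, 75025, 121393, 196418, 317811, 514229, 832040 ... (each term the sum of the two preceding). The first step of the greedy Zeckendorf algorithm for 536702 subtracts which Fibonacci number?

514229

514229 ≤ 536702 < 832040, so the largest Fibonacci number not exceeding 536702 is 514229.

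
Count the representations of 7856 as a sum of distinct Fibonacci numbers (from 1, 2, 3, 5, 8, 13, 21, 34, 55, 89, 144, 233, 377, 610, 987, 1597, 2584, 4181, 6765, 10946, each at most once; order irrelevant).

Each representation comes from the Zeckendorf form by replacing some F_k with F_{k−1} + F_{k−2} where possible.
7856 = 6765+987+89+13+2 = 6765+987+89+8+5+2 = 6765+987+55+34+13+2 = … (37 more), for 40 in all.

40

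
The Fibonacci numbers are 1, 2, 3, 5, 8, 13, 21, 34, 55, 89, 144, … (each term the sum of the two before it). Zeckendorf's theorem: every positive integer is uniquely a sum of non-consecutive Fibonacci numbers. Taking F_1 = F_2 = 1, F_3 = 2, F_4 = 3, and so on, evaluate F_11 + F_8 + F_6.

F_11 + F_8 + F_6 = 89 + 21 + 8 = 118.

118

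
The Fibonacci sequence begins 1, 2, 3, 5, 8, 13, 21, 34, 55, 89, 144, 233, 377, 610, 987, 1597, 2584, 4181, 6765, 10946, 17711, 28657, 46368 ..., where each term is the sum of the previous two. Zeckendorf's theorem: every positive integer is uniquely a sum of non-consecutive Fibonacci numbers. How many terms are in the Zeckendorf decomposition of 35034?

8

take 28657 (≤ 35034); 35034 − 28657 = 6377
take 4181 (≤ 6377); 6377 − 4181 = 2196
take 1597 (≤ 2196); 2196 − 1597 = 599
take 377 (≤ 599); 599 − 377 = 222
take 144 (≤ 222); 222 − 144 = 78
take 55 (≤ 78); 78 − 55 = 23
take 21 (≤ 23); 23 − 21 = 2
take 2 (≤ 2); 2 − 2 = 0
35034 = 28657 + 4181 + 1597 + 377 + 144 + 55 + 21 + 2, which has 8 terms.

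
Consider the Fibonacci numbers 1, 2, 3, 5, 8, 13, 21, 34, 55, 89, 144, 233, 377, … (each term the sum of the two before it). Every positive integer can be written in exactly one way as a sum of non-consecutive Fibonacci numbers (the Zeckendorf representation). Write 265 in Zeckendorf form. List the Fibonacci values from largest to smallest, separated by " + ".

Greedy algorithm:
largest Fibonacci ≤ 265 is 233; 265 − 233 = 32
largest Fibonacci ≤ 32 is 21; 32 − 21 = 11
largest Fibonacci ≤ 11 is 8; 11 − 8 = 3
largest Fibonacci ≤ 3 is 3; 3 − 3 = 0
So 265 = 233 + 21 + 8 + 3, with no two terms consecutive in the sequence.

233 + 21 + 8 + 3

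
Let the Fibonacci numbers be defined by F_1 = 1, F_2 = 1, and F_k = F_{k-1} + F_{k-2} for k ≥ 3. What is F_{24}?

Iterating the recurrence up to F_{17} = 1597 and F_{16} = 987:
F_{18} = F_{17} + F_{16} = 1597 + 987 = 2584
F_{19} = F_{18} + F_{17} = 2584 + 1597 = 4181
F_{20} = F_{19} + F_{18} = 4181 + 2584 = 6765
F_{21} = F_{20} + F_{19} = 6765 + 4181 = 10946
F_{22} = F_{21} + F_{20} = 10946 + 6765 = 17711
F_{23} = F_{22} + F_{21} = 17711 + 10946 = 28657
F_{24} = F_{23} + F_{22} = 28657 + 17711 = 46368

46368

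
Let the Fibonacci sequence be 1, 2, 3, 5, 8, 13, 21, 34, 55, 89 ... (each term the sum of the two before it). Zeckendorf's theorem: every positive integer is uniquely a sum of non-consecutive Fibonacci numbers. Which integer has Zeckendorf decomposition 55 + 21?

76

55 + 21 = 76.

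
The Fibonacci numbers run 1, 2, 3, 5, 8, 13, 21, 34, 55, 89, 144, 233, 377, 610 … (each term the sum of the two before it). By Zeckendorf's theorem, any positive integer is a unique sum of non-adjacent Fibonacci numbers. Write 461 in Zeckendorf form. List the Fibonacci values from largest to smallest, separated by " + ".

Greedily peel off the largest Fibonacci term at each step:
461: greatest Fibonacci not exceeding it is 377, leaving 84
84: greatest Fibonacci not exceeding it is 55, leaving 29
29: greatest Fibonacci not exceeding it is 21, leaving 8
8: greatest Fibonacci not exceeding it is 8, leaving 0
So 461 = 377 + 55 + 21 + 8, with no two terms consecutive in the sequence.

377 + 55 + 21 + 8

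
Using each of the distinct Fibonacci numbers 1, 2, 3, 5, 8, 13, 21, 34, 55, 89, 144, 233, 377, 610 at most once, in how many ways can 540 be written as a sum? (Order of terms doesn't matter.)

540 = 377+144+13+5+1 = 377+144+13+3+2+1 = 377+89+55+13+5+1 = 377+144+8+5+3+2+1 = 377+89+55+13+3+2+1 = … (10 more), for 15 in all.

15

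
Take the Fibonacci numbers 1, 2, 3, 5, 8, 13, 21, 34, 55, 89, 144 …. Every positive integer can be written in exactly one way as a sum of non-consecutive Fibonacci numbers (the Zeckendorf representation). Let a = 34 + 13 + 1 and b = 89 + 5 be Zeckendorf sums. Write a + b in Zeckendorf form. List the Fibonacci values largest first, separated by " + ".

89 + 34 + 13 + 5 + 1

The two numbers are 48 and 94, so their sum is 142.
Greedily peel off the largest Fibonacci term at each step:
largest Fibonacci ≤ 142 is 89; 142 − 89 = 53
largest Fibonacci ≤ 53 is 34; 53 − 34 = 19
largest Fibonacci ≤ 19 is 13; 19 − 13 = 6
largest Fibonacci ≤ 6 is 5; 6 − 5 = 1
largest Fibonacci ≤ 1 is 1; 1 − 1 = 0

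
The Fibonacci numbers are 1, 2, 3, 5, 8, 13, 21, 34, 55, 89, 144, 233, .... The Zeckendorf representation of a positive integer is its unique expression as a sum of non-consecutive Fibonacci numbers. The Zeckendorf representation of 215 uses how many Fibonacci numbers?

144 ≤ 215 < 233, so take 144; remainder 71
55 ≤ 71 < 89, so take 55; remainder 16
13 ≤ 16 < 21, so take 13; remainder 3
3 ≤ 3 < 5, so take 3; remainder 0
215 = 144 + 55 + 13 + 3, which has 4 terms.

4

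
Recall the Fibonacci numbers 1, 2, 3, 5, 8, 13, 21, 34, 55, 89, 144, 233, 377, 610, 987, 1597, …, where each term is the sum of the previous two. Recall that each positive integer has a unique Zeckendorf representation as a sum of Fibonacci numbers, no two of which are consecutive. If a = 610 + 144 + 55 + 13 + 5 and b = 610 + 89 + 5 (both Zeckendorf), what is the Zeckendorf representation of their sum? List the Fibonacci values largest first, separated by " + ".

The two numbers are 827 and 704, so their sum is 1531.
Greedy algorithm:
1531 − 987 = 544
544 − 377 = 167
167 − 144 = 23
23 − 21 = 2
2 − 2 = 0

987 + 377 + 144 + 21 + 2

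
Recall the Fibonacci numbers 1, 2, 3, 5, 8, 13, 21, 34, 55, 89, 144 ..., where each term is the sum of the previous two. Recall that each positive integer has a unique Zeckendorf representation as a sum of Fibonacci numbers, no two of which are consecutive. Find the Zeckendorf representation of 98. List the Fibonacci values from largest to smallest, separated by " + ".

98 − 89 = 9
9 − 8 = 1
1 − 1 = 0
So 98 = 89 + 8 + 1, with no two terms consecutive in the sequence.

89 + 8 + 1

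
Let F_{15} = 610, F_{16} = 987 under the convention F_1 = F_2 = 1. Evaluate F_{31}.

By the addition formula F_{m+n} = F_m F_{n+1} + F_{m−1} F_n with m=16, n=15: F_{31} = 987·987 + 610·610 = 974169 + 372100 = 1346269.

1346269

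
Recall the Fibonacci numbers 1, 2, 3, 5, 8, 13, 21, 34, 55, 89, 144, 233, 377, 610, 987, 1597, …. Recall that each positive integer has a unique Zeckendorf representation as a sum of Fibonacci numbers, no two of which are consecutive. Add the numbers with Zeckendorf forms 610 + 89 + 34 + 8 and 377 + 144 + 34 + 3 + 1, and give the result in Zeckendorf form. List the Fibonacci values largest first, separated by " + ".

The two numbers are 741 and 559, so their sum is 1300.
Greedily peel off the largest Fibonacci term at each step:
largest Fibonacci ≤ 1300 is 987; 1300 − 987 = 313
largest Fibonacci ≤ 313 is 233; 313 − 233 = 80
largest Fibonacci ≤ 80 is 55; 80 − 55 = 25
largest Fibonacci ≤ 25 is 21; 25 − 21 = 4
largest Fibonacci ≤ 4 is 3; 4 − 3 = 1
largest Fibonacci ≤ 1 is 1; 1 − 1 = 0

987 + 233 + 55 + 21 + 3 + 1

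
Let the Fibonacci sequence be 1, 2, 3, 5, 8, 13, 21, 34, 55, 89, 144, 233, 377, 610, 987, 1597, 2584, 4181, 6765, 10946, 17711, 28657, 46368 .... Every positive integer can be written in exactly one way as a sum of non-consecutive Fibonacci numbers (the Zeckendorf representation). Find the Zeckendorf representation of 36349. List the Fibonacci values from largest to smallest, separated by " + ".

Repeatedly subtract the largest Fibonacci number that fits:
36349: greatest Fibonacci not exceeding it is 28657, leaving 7692
7692: greatest Fibonacci not exceeding it is 6765, leaving 927
927: greatest Fibonacci not exceeding it is 610, leaving 317
317: greatest Fibonacci not exceeding it is 233, leaving 84
84: greatest Fibonacci not exceeding it is 55, leaving 29
29: greatest Fibonacci not exceeding it is 21, leaving 8
8: greatest Fibonacci not exceeding it is 8, leaving 0
So 36349 = 28657 + 6765 + 610 + 233 + 55 + 21 + 8, with no two terms consecutive in the sequence.

28657 + 6765 + 610 + 233 + 55 + 21 + 8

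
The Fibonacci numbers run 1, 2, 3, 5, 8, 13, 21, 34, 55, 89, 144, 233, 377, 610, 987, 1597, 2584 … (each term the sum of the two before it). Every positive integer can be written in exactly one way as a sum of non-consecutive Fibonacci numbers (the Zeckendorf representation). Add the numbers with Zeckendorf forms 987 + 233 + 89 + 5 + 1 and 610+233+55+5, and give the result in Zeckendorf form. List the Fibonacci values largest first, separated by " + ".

The two numbers are 1315 and 903, so their sum is 2218.
largest Fibonacci ≤ 2218 is 1597; 2218 − 1597 = 621
largest Fibonacci ≤ 621 is 610; 621 − 610 = 11
largest Fibonacci ≤ 11 is 8; 11 − 8 = 3
largest Fibonacci ≤ 3 is 3; 3 − 3 = 0

1597 + 610 + 8 + 3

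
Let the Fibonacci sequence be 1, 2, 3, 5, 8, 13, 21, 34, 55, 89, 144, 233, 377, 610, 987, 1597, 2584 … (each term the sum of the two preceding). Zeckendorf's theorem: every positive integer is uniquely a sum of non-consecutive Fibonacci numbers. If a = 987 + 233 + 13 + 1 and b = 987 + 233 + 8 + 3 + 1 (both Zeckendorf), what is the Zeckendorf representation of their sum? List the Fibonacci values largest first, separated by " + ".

The two numbers are 1234 and 1232, so their sum is 2466.
Repeatedly subtract the largest Fibonacci number that fits:
largest Fibonacci ≤ 2466 is 1597; 2466 − 1597 = 869
largest Fibonacci ≤ 869 is 610; 869 − 610 = 259
largest Fibonacci ≤ 259 is 233; 259 − 233 = 26
largest Fibonacci ≤ 26 is 21; 26 − 21 = 5
largest Fibonacci ≤ 5 is 5; 5 − 5 = 0

1597 + 610 + 233 + 21 + 5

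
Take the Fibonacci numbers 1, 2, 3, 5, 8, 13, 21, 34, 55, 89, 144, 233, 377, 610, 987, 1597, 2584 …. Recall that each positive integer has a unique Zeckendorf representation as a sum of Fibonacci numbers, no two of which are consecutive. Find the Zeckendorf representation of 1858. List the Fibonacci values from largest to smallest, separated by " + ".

1597 + 233 + 21 + 5 + 2

1858 − 1597 = 261
261 − 233 = 28
28 − 21 = 7
7 − 5 = 2
2 − 2 = 0
So 1858 = 1597 + 233 + 21 + 5 + 2, with no two terms consecutive in the sequence.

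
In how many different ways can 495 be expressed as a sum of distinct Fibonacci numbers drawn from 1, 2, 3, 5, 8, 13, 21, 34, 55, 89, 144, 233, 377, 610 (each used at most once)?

Each representation comes from the Zeckendorf form by replacing some F_k with F_{k−1} + F_{k−2} where possible.
495 = 377+89+21+8 = 377+89+21+5+3 = 377+55+34+21+8 = … (17 more), for 20 in all.

20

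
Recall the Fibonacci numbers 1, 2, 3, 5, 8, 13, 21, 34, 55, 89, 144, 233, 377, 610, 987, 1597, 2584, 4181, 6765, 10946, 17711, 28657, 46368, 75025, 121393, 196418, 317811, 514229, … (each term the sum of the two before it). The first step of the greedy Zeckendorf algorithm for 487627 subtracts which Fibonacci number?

317811 ≤ 487627 < 514229, so the largest Fibonacci number not exceeding 487627 is 317811.

317811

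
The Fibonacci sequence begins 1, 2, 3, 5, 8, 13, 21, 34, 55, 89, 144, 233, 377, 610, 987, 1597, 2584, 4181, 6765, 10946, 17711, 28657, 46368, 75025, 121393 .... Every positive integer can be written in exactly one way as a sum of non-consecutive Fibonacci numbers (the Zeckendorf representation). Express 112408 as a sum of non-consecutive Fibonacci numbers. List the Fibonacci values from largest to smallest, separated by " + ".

75025 + 28657 + 6765 + 1597 + 233 + 89 + 34 + 8

Repeatedly subtract the largest Fibonacci number that fits:
112408: greatest Fibonacci not exceeding it is 75025, leaving 37383
37383: greatest Fibonacci not exceeding it is 28657, leaving 8726
8726: greatest Fibonacci not exceeding it is 6765, leaving 1961
1961: greatest Fibonacci not exceeding it is 1597, leaving 364
364: greatest Fibonacci not exceeding it is 233, leaving 131
131: greatest Fibonacci not exceeding it is 89, leaving 42
42: greatest Fibonacci not exceeding it is 34, leaving 8
8: greatest Fibonacci not exceeding it is 8, leaving 0
So 112408 = 75025 + 28657 + 6765 + 1597 + 233 + 89 + 34 + 8, with no two terms consecutive in the sequence.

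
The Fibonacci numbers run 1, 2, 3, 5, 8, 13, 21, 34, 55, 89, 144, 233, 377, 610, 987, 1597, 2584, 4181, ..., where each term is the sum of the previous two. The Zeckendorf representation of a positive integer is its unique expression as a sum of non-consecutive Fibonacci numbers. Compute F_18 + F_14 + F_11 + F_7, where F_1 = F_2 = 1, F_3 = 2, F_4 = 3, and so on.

F_18 + F_14 + F_11 + F_7 = 2584 + 377 + 89 + 13 = 3063.

3063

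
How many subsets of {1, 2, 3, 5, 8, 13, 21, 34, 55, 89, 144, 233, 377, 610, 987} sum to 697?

15

Starting from the Zeckendorf form and repeatedly splitting a term F_k into F_{k−1} + F_{k−2} (when neither is already used) reaches every representation.
697 = 610+55+21+8+3 = 610+55+21+8+2+1 = 377+233+55+21+8+3 = 610+55+21+5+3+2+1 = … (11 more), for 15 in all.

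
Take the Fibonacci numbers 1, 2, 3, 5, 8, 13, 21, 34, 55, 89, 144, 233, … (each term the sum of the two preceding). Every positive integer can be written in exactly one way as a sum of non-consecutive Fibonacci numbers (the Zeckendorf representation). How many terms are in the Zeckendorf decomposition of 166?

3

Greedily peel off the largest Fibonacci term at each step:
subtract 144 from 166: 22 remains
subtract 21 from 22: 1 remains
subtract 1 from 1: 0 remains
166 = 144 + 21 + 1, which has 3 terms.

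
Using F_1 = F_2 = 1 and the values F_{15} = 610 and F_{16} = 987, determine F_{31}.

By F_{2k+1} = F_k² + F_{k+1}²: F_{31} = 610² + 987² = 372100 + 974169 = 1346269.

1346269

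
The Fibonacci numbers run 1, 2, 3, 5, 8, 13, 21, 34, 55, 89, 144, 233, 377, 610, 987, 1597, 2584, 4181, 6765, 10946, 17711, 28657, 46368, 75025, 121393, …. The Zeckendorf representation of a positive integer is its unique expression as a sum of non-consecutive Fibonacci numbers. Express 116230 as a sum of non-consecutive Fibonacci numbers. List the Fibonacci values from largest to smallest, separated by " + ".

75025 + 28657 + 10946 + 1597 + 5

75025 ≤ 116230 < 121393, so take 75025; remainder 41205
28657 ≤ 41205 < 46368, so take 28657; remainder 12548
10946 ≤ 12548 < 17711, so take 10946; remainder 1602
1597 ≤ 1602 < 2584, so take 1597; remainder 5
5 ≤ 5 < 8, so take 5; remainder 0
So 116230 = 75025 + 28657 + 10946 + 1597 + 5, with no two terms consecutive in the sequence.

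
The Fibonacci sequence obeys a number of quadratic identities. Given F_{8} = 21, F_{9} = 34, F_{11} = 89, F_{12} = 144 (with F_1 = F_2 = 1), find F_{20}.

By the addition formula F_{m+n} = F_m F_{n+1} + F_{m−1} F_n with m=9, n=11: F_{20} = 34·144 + 21·89 = 4896 + 1869 = 6765.

6765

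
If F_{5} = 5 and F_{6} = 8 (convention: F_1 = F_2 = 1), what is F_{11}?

89

By F_{2k+1} = F_k² + F_{k+1}²: F_{11} = 5² + 8² = 25 + 64 = 89.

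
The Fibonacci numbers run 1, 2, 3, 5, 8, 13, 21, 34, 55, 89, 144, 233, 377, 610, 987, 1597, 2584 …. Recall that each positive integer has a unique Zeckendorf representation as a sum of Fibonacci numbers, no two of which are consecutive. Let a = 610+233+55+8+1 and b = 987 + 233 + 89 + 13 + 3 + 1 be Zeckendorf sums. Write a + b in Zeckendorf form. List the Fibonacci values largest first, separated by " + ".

1597 + 610 + 21 + 5

The two numbers are 907 and 1326, so their sum is 2233.
Greedy algorithm:
1597 ≤ 2233 < 2584, so take 1597; remainder 636
610 ≤ 636 < 987, so take 610; remainder 26
21 ≤ 26 < 34, so take 21; remainder 5
5 ≤ 5 < 8, so take 5; remainder 0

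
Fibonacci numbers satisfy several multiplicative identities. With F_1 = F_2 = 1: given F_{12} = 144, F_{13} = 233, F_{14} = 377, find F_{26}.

121393

By the addition formula F_{m+n} = F_m F_{n+1} + F_{m−1} F_n with m=13, n=13: F_{26} = 233·377 + 144·233 = 87841 + 33552 = 121393.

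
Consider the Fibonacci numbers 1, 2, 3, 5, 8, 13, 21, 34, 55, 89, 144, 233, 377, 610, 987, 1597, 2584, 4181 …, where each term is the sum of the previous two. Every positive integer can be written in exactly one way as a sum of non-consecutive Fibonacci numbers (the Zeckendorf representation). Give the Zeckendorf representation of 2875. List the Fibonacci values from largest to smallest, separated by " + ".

2584 + 233 + 55 + 3

Repeatedly subtract the largest Fibonacci number that fits:
largest Fibonacci ≤ 2875 is 2584; 2875 − 2584 = 291
largest Fibonacci ≤ 291 is 233; 291 − 233 = 58
largest Fibonacci ≤ 58 is 55; 58 − 55 = 3
largest Fibonacci ≤ 3 is 3; 3 − 3 = 0
So 2875 = 2584 + 233 + 55 + 3, with no two terms consecutive in the sequence.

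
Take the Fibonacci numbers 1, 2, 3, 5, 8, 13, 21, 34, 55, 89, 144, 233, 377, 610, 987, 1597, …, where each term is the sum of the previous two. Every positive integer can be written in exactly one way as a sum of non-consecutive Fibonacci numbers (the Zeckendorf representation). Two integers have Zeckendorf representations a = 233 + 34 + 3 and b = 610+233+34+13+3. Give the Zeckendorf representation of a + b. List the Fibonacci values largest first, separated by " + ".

The two numbers are 270 and 893, so their sum is 1163.
987 ≤ 1163 < 1597, so take 987; remainder 176
144 ≤ 176 < 233, so take 144; remainder 32
21 ≤ 32 < 34, so take 21; remainder 11
8 ≤ 11 < 13, so take 8; remainder 3
3 ≤ 3 < 5, so take 3; remainder 0

987 + 144 + 21 + 8 + 3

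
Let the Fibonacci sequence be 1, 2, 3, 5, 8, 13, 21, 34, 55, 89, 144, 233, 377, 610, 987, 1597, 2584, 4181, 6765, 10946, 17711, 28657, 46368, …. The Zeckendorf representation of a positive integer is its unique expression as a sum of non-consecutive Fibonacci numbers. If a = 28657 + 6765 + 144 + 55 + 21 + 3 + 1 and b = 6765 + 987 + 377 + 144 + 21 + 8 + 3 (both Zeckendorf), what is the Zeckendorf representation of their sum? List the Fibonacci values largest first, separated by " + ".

The two numbers are 35646 and 8305, so their sum is 43951.
take 28657 (≤ 43951); 43951 − 28657 = 15294
take 10946 (≤ 15294); 15294 − 10946 = 4348
take 4181 (≤ 4348); 4348 − 4181 = 167
take 144 (≤ 167); 167 − 144 = 23
take 21 (≤ 23); 23 − 21 = 2
take 2 (≤ 2); 2 − 2 = 0

28657 + 10946 + 4181 + 144 + 21 + 2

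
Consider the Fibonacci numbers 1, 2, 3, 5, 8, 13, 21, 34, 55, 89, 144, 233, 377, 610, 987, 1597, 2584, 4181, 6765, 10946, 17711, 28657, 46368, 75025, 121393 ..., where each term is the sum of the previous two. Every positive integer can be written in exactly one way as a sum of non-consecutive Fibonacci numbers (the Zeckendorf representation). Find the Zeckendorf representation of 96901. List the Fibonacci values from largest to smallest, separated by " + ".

75025 + 17711 + 2584 + 987 + 377 + 144 + 55 + 13 + 5

Greedily peel off the largest Fibonacci term at each step:
75025 ≤ 96901 < 121393, so take 75025; remainder 21876
17711 ≤ 21876 < 28657, so take 17711; remainder 4165
2584 ≤ 4165 < 4181, so take 2584; remainder 1581
987 ≤ 1581 < 1597, so take 987; remainder 594
377 ≤ 594 < 610, so take 377; remainder 217
144 ≤ 217 < 233, so take 144; remainder 73
55 ≤ 73 < 89, so take 55; remainder 18
13 ≤ 18 < 21, so take 13; remainder 5
5 ≤ 5 < 8, so take 5; remainder 0
So 96901 = 75025 + 17711 + 2584 + 987 + 377 + 144 + 55 + 13 + 5, with no two terms consecutive in the sequence.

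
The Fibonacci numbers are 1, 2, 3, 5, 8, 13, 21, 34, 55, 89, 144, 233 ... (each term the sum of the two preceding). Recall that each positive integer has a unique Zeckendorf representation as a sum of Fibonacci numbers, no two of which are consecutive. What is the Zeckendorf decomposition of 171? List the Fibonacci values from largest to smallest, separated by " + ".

Greedy algorithm:
largest Fibonacci ≤ 171 is 144; 171 − 144 = 27
largest Fibonacci ≤ 27 is 21; 27 − 21 = 6
largest Fibonacci ≤ 6 is 5; 6 − 5 = 1
largest Fibonacci ≤ 1 is 1; 1 − 1 = 0
So 171 = 144 + 21 + 5 + 1, with no two terms consecutive in the sequence.

144 + 21 + 5 + 1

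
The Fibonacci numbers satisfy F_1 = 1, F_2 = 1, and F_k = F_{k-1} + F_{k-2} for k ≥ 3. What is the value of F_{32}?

2178309

Iterating the recurrence up to F_{25} = 75025 and F_{24} = 46368:
F_{26} = F_{25} + F_{24} = 75025 + 46368 = 121393
F_{27} = F_{26} + F_{25} = 121393 + 75025 = 196418
F_{28} = F_{27} + F_{26} = 196418 + 121393 = 317811
F_{29} = F_{28} + F_{27} = 317811 + 196418 = 514229
F_{30} = F_{29} + F_{28} = 514229 + 317811 = 832040
F_{31} = F_{30} + F_{29} = 832040 + 514229 = 1346269
F_{32} = F_{31} + F_{30} = 1346269 + 832040 = 2178309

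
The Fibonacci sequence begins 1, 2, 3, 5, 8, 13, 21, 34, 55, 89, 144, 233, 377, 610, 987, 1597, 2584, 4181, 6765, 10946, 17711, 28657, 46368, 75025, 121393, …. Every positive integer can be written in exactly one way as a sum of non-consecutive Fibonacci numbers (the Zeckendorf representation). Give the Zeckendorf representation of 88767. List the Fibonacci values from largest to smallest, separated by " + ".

75025 + 10946 + 2584 + 144 + 55 + 13

Repeatedly subtract the largest Fibonacci number that fits:
largest Fibonacci ≤ 88767 is 75025; 88767 − 75025 = 13742
largest Fibonacci ≤ 13742 is 10946; 13742 − 10946 = 2796
largest Fibonacci ≤ 2796 is 2584; 2796 − 2584 = 212
largest Fibonacci ≤ 212 is 144; 212 − 144 = 68
largest Fibonacci ≤ 68 is 55; 68 − 55 = 13
largest Fibonacci ≤ 13 is 13; 13 − 13 = 0
So 88767 = 75025 + 10946 + 2584 + 144 + 55 + 13, with no two terms consecutive in the sequence.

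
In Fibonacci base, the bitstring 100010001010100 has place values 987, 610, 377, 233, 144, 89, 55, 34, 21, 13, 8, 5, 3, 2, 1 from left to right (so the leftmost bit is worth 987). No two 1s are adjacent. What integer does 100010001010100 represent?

1163

Summing the place values of the 1 bits: 987 + 144 + 21 + 8 + 3 = 1163.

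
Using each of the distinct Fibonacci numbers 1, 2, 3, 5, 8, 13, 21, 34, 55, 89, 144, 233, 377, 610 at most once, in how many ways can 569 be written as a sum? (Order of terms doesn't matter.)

Each representation comes from the Zeckendorf form by replacing some F_k with F_{k−1} + F_{k−2} where possible.
569 = 377+144+34+13+1 = 377+144+34+8+5+1 = 377+89+55+34+13+1 = 377+144+34+8+3+2+1 = … (11 more), for 15 in all.

15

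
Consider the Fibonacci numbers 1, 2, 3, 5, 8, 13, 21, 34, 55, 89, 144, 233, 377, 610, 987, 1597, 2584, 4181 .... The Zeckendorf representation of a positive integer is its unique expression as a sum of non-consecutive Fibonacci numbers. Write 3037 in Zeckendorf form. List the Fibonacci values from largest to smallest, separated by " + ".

2584 + 377 + 55 + 21

Greedy algorithm:
take 2584 (≤ 3037); 3037 − 2584 = 453
take 377 (≤ 453); 453 − 377 = 76
take 55 (≤ 76); 76 − 55 = 21
take 21 (≤ 21); 21 − 21 = 0
So 3037 = 2584 + 377 + 55 + 21, with no two terms consecutive in the sequence.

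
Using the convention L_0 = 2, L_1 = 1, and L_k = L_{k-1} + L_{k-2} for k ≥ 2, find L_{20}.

Iterating the recurrence up to L_{15} = 1364 and L_{14} = 843:
L_{16} = L_{15} + L_{14} = 1364 + 843 = 2207
L_{17} = L_{16} + L_{15} = 2207 + 1364 = 3571
L_{18} = L_{17} + L_{16} = 3571 + 2207 = 5778
L_{19} = L_{18} + L_{17} = 5778 + 3571 = 9349
L_{20} = L_{19} + L_{18} = 9349 + 5778 = 15127

15127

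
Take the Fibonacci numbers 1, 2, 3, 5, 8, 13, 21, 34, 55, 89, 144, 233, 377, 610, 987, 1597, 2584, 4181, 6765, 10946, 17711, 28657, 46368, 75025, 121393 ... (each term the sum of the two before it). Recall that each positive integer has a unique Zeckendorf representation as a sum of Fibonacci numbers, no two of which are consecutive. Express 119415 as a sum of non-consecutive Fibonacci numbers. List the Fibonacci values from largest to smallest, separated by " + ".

take 75025 (≤ 119415); 119415 − 75025 = 44390
take 28657 (≤ 44390); 44390 − 28657 = 15733
take 10946 (≤ 15733); 15733 − 10946 = 4787
take 4181 (≤ 4787); 4787 − 4181 = 606
take 377 (≤ 606); 606 − 377 = 229
take 144 (≤ 229); 229 − 144 = 85
take 55 (≤ 85); 85 − 55 = 30
take 21 (≤ 30); 30 − 21 = 9
take 8 (≤ 9); 9 − 8 = 1
take 1 (≤ 1); 1 − 1 = 0
So 119415 = 75025 + 28657 + 10946 + 4181 + 377 + 144 + 55 + 21 + 8 + 1, with no two terms consecutive in the sequence.

75025 + 28657 + 10946 + 4181 + 377 + 144 + 55 + 21 + 8 + 1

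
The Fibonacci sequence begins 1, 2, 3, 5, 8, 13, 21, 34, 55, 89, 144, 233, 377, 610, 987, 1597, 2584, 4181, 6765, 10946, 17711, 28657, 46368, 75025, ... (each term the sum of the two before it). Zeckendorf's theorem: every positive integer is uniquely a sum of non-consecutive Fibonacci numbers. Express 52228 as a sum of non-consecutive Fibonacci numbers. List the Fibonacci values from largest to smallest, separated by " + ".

46368 + 4181 + 1597 + 55 + 21 + 5 + 1

52228: greatest Fibonacci not exceeding it is 46368, leaving 5860
5860: greatest Fibonacci not exceeding it is 4181, leaving 1679
1679: greatest Fibonacci not exceeding it is 1597, leaving 82
82: greatest Fibonacci not exceeding it is 55, leaving 27
27: greatest Fibonacci not exceeding it is 21, leaving 6
6: greatest Fibonacci not exceeding it is 5, leaving 1
1: greatest Fibonacci not exceeding it is 1, leaving 0
So 52228 = 46368 + 4181 + 1597 + 55 + 21 + 5 + 1, with no two terms consecutive in the sequence.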